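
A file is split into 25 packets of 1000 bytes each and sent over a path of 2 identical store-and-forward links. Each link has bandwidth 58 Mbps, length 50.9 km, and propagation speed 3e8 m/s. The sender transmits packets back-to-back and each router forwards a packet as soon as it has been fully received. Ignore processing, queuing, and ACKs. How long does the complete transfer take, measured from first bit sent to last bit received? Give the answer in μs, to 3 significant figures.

Per-hop transmission t_tx = L/R = 8000/58000000 = 137.931 μs.
Per-hop propagation t_prop = 50900/300000000 = 169.667 μs.
Pipeline fill: first packet needs 2·t_tx to clear all hops; remaining 24 packets each add one t_tx.
Total = (2+25-1)·t_tx + 2·t_prop = 26·137.931 + 2·169.667 = 3930 μs.

3930 μs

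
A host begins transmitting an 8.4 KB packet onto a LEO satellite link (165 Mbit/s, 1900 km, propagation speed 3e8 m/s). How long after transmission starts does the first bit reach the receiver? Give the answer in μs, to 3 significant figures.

First bit experiences only propagation delay: d/s = 1900000/300000000 = 6330 μs.

6330 μs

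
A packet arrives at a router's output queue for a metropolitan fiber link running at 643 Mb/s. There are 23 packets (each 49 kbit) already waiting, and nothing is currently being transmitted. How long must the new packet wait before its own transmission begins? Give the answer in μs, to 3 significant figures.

Each queued packet: L/R = 49000/643000000 = 76.2053 μs.
23 queued → 1752.72 μs.
Queuing delay = 1750 μs.

1750 μs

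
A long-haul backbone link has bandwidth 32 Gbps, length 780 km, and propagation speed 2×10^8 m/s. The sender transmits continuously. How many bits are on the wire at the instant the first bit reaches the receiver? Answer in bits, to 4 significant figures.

124800000 bits

Propagation delay = 780000 / 200000000 = 0.0039 s.
BDP = R × t_prop = 32000000000 × 0.0039 = 124800000 bits.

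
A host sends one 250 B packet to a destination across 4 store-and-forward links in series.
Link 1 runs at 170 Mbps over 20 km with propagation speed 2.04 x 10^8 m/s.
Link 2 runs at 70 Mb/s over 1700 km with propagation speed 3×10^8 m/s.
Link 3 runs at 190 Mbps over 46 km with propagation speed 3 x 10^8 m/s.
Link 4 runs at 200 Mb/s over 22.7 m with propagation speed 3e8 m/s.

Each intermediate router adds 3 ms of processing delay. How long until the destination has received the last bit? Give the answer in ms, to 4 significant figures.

L = 250 × 8 = 2000 bits.
Transmission delays (L/R per hop): 0.0117647, 0.0285714, 0.0105263, 0.01 ms; sum = 0.0608625 ms.
Propagation delays (d/s per hop): 0.0980392, 5.66667, 0.153333, 7.56667e-05 ms; sum = 5.91811 ms.
Processing at 3 router(s): 3 × 3 ms = 9 ms.
End-to-end = 14.98 ms.

14.98 ms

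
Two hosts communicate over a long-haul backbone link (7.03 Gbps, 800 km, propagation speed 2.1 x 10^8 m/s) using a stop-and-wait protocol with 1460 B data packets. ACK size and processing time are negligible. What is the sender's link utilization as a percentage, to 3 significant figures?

t_tx = L/R = 11680/7030000000 = 1.66145e-06 s.
t_prop = 800000/210000000 = 0.00380952 s; RTT = 0.00761905 s.
Cycle = t_tx + RTT = 0.00762071 s.
Utilization = t_tx / cycle = 1.66145e-06/0.00762071 = 0.0218 %.

0.0218 %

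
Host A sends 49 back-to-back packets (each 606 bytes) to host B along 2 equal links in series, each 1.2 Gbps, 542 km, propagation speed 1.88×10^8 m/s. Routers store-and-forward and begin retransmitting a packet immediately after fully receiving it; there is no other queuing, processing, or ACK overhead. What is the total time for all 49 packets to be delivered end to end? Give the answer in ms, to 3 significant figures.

Per-hop transmission t_tx = L/R = 4848/1200000000 = 0.00404 ms.
Per-hop propagation t_prop = 542000/188000000 = 2.88298 ms.
Pipeline fill: first packet needs 2·t_tx to clear all hops; remaining 48 packets each add one t_tx.
Total = (2+49-1)·t_tx + 2·t_prop = 50·0.00404 + 2·2.88298 = 5.97 ms.

5.97 ms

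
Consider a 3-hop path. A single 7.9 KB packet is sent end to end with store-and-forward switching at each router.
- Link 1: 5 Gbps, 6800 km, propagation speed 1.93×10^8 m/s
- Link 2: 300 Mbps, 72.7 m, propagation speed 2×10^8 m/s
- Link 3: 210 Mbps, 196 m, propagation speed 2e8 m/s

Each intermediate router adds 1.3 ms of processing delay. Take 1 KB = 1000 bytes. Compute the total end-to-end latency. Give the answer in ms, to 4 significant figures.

38.36 ms

L = 63200 bits.
Transmission delays (L/R per hop): 0.01264, 0.210667, 0.300952 ms; sum = 0.524259 ms.
Propagation delays (d/s per hop): 35.2332, 0.0003635, 0.00098 ms; sum = 35.2345 ms.
Processing at 2 router(s): 2 × 1.3 ms = 2.6 ms.
End-to-end = 38.36 ms.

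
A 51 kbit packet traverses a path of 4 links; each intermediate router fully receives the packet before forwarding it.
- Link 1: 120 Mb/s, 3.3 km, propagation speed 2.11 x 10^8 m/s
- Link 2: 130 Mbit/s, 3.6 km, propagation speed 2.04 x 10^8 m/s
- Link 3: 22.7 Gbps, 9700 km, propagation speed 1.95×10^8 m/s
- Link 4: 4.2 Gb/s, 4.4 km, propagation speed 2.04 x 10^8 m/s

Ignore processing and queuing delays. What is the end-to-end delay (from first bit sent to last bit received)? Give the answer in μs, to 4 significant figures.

50630 μs

L = 51000 bits.
Transmission delays (L/R per hop): 425, 392.308, 2.2467, 12.1429 μs; sum = 831.697 μs.
Propagation delays (d/s per hop): 15.6398, 17.6471, 49743.6, 21.5686 μs; sum = 49798.4 μs.
End-to-end = 50630 μs.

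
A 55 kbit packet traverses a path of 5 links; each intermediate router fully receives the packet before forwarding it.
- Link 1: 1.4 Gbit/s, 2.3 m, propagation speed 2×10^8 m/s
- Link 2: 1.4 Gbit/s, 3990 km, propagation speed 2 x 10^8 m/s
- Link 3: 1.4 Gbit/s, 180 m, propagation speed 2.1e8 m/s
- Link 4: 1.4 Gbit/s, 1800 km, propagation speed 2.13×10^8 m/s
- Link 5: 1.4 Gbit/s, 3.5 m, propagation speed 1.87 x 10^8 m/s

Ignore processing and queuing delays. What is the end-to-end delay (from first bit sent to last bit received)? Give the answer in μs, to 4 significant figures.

28600 μs

L = 55000 bits.
Transmission delay per hop = L/R = 55000/1400000000 = 39.2857 μs; 5 hops → 196.429 μs.
Propagation delays (d/s per hop): 0.0115, 19950, 0.857143, 8450.7, 0.0187166 μs; sum = 28401.6 μs.
End-to-end = 28600 μs.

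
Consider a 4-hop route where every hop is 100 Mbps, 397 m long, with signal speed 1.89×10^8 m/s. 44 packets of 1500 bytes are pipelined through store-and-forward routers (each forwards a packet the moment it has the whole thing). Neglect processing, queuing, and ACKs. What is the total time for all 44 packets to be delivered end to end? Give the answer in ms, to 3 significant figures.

Per-hop transmission t_tx = L/R = 12000/100000000 = 0.12 ms.
Per-hop propagation t_prop = 397/189000000 = 0.00210053 ms.
Pipeline fill: first packet needs 4·t_tx to clear all hops; remaining 43 packets each add one t_tx.
Total = (4+44-1)·t_tx + 4·t_prop = 47·0.12 + 4·0.00210053 = 5.65 ms.

5.65 ms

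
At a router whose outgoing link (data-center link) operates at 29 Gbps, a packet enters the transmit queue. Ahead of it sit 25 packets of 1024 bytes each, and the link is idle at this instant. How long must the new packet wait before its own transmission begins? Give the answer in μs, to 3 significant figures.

Each queued packet: L/R = 8192/29000000000 = 0.282483 μs.
25 queued → 7.06207 μs.
Queuing delay = 7.06 μs.

7.06 μs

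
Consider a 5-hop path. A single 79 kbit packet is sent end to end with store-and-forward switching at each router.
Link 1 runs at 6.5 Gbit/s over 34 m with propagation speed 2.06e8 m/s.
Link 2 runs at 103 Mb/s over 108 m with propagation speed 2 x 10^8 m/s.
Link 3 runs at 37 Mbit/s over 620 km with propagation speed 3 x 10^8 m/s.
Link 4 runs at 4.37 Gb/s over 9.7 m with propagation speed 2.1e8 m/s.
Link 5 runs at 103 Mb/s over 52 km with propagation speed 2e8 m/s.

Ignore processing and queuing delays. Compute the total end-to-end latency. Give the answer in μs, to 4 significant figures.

L = 79000 bits.
Transmission delays (L/R per hop): 12.1538, 766.99, 2135.14, 18.0778, 766.99 μs; sum = 3699.35 μs.
Propagation delays (d/s per hop): 0.165049, 0.54, 2066.67, 0.0461905, 260 μs; sum = 2327.42 μs.
End-to-end = 6027 μs.

6027 μs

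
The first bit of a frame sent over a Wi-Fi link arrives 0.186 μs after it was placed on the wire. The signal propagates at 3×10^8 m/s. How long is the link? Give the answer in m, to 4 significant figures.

55.80 m

d = s × t_prop = 300000000 × 1.86e-07 = 55.80 m.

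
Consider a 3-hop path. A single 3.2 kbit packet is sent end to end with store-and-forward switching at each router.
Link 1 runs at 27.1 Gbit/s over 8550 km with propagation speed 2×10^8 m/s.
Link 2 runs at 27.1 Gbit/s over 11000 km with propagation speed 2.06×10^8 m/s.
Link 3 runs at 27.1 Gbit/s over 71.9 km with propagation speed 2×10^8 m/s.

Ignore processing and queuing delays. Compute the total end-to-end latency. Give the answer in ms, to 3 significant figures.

96.5 ms

L = 3200 bits.
Transmission delay per hop = L/R = 3200/27100000000 = 0.000118081 ms; 3 hops → 0.000354244 ms.
Propagation delays (d/s per hop): 42.75, 53.3981, 0.3595 ms; sum = 96.5076 ms.
End-to-end = 96.5 ms.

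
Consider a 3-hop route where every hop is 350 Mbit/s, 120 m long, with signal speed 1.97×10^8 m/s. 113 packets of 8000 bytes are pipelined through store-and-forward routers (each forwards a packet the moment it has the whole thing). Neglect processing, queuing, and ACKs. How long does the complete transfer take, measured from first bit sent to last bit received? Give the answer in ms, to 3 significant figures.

21.0 ms

Per-hop transmission t_tx = L/R = 64000/350000000 = 0.182857 ms.
Per-hop propagation t_prop = 120/197000000 = 0.000609137 ms.
Pipeline fill: first packet needs 3·t_tx to clear all hops; remaining 112 packets each add one t_tx.
Total = (3+113-1)·t_tx + 3·t_prop = 115·0.182857 + 3·0.000609137 = 21.0 ms.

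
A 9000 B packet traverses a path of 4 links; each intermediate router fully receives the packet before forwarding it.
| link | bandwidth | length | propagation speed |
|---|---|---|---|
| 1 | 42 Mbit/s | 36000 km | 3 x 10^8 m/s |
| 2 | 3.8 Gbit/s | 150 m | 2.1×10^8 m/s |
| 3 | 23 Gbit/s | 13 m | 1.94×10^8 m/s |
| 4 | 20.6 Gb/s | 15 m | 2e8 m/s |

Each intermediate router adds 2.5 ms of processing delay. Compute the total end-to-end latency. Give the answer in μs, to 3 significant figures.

L = 9000 × 8 = 72000 bits.
Transmission delays (L/R per hop): 1714.29, 18.9474, 3.13043, 3.49515 μs; sum = 1739.86 μs.
Propagation delays (d/s per hop): 120000, 0.714286, 0.0670103, 0.075 μs; sum = 120001 μs.
Processing at 3 router(s): 3 × 2.5 ms = 7500 μs.
End-to-end = 129000 μs.

129000 μs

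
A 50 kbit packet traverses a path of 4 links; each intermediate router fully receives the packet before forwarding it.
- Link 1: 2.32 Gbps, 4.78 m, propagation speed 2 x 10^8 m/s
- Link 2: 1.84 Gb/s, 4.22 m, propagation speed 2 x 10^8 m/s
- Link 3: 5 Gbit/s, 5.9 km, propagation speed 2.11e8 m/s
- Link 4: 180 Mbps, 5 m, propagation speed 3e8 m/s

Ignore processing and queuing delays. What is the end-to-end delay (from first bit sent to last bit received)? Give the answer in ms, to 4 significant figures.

0.3645 ms

L = 50000 bits.
Transmission delays (L/R per hop): 0.0215517, 0.0271739, 0.01, 0.277778 ms; sum = 0.336503 ms.
Propagation delays (d/s per hop): 2.39e-05, 2.11e-05, 0.0279621, 1.66667e-05 ms; sum = 0.0280238 ms.
End-to-end = 0.3645 ms.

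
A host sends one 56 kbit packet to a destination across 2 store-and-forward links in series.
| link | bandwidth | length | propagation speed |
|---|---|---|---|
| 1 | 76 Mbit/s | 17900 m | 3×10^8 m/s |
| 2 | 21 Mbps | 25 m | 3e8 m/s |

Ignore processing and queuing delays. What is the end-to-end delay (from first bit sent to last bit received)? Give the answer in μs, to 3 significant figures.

L = 56000 bits.
Transmission delays (L/R per hop): 736.842, 2666.67 μs; sum = 3403.51 μs.
Propagation delays (d/s per hop): 59.6667, 0.0833333 μs; sum = 59.75 μs.
End-to-end = 3460 μs.

3460 μs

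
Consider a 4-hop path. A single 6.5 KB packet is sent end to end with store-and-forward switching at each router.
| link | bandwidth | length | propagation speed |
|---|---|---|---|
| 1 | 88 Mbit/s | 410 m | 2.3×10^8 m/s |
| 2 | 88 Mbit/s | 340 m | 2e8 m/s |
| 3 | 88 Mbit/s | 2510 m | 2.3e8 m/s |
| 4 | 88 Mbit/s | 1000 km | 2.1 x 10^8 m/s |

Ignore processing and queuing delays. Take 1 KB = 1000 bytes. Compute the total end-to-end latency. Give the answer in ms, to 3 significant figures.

L = 52000 bits.
Transmission delay per hop = L/R = 52000/88000000 = 0.590909 ms; 4 hops → 2.36364 ms.
Propagation delays (d/s per hop): 0.00178261, 0.0017, 0.010913, 4.7619 ms; sum = 4.7763 ms.
End-to-end = 7.14 ms.

7.14 ms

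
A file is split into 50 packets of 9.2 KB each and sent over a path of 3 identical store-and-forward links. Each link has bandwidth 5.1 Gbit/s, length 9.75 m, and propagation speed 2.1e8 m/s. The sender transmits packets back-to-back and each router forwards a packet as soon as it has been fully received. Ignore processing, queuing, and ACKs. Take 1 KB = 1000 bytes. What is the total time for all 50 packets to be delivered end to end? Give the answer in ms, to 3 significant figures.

0.751 ms

Per-hop transmission t_tx = L/R = 73600/5100000000 = 0.0144314 ms.
Per-hop propagation t_prop = 9.75/210000000 = 4.64286e-05 ms.
Pipeline fill: first packet needs 3·t_tx to clear all hops; remaining 49 packets each add one t_tx.
Total = (3+50-1)·t_tx + 3·t_prop = 52·0.0144314 + 3·4.64286e-05 = 0.751 ms.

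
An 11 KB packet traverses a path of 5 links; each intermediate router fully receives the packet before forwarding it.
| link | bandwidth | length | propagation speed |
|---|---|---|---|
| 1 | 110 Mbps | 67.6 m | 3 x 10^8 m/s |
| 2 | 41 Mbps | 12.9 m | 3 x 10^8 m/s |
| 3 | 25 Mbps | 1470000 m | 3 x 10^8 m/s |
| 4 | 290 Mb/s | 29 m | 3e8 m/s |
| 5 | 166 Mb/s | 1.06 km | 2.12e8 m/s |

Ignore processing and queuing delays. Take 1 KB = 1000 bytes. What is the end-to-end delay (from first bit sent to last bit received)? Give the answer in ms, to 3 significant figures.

L = 88000 bits.
Transmission delays (L/R per hop): 0.8, 2.14634, 3.52, 0.303448, 0.53012 ms; sum = 7.29991 ms.
Propagation delays (d/s per hop): 0.000225333, 4.3e-05, 4.9, 9.66667e-05, 0.005 ms; sum = 4.90537 ms.
End-to-end = 12.2 ms.

12.2 ms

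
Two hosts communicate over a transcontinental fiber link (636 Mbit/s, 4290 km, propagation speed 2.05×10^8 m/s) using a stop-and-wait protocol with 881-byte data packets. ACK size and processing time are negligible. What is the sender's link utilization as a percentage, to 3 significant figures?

0.0265 %

t_tx = L/R = 7048/636000000 = 1.10818e-05 s.
t_prop = 4290000/2.05e+08 = 0.0209268 s; RTT = 0.0418537 s.
Cycle = t_tx + RTT = 0.0418647 s.
Utilization = t_tx / cycle = 1.10818e-05/0.0418647 = 0.0265 %.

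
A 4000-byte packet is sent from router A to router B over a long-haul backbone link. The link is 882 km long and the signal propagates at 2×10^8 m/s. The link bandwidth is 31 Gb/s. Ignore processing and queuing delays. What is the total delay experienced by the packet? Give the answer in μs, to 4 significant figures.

4411 μs

L = 4000 × 8 = 32000 bits.
Transmission delay = L/R = 32000 / 31000000000 = 1.03226 μs.
Propagation delay = d/s = 882000 m / 200000000 m/s = 4410 μs.
Total = 4411 μs.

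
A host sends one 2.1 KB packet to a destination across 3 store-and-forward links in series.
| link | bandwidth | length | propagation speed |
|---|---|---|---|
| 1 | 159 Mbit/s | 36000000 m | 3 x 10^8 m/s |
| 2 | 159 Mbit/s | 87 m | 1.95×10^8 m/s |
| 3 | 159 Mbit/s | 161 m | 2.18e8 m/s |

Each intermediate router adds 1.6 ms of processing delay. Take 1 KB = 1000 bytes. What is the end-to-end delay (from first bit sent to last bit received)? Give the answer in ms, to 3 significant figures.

124 ms

L = 16800 bits.
Transmission delay per hop = L/R = 16800/159000000 = 0.10566 ms; 3 hops → 0.316981 ms.
Propagation delays (d/s per hop): 120, 0.000446154, 0.000738532 ms; sum = 120.001 ms.
Processing at 2 router(s): 2 × 1.6 ms = 3.2 ms.
End-to-end = 124 ms.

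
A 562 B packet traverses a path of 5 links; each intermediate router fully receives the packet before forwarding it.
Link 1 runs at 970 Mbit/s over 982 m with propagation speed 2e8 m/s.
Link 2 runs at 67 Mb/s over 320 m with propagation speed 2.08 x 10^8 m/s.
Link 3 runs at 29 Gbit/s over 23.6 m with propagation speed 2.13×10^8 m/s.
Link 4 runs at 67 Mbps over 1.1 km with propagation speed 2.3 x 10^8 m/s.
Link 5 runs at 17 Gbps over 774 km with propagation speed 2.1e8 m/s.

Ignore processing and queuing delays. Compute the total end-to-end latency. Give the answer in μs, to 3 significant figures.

3840 μs

L = 562 × 8 = 4496 bits.
Transmission delays (L/R per hop): 4.63505, 67.1045, 0.155034, 67.1045, 0.264471 μs; sum = 139.264 μs.
Propagation delays (d/s per hop): 4.91, 1.53846, 0.110798, 4.78261, 3685.71 μs; sum = 3697.06 μs.
End-to-end = 3840 μs.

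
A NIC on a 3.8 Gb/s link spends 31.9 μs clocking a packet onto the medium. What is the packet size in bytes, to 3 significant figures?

15200 bytes

L = R × t_tx = 3800000000 b/s × 3.19e-05 s = 121220 bits.
In bytes: 121220 / 8 = 15200 bytes.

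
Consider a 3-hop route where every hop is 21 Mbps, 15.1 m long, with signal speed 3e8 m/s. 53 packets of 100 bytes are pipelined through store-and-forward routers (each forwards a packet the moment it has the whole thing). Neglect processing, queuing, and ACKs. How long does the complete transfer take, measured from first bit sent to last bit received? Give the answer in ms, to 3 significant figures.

Per-hop transmission t_tx = L/R = 800/21000000 = 0.0380952 ms.
Per-hop propagation t_prop = 15.1/300000000 = 5.03333e-05 ms.
Pipeline fill: first packet needs 3·t_tx to clear all hops; remaining 52 packets each add one t_tx.
Total = (3+53-1)·t_tx + 3·t_prop = 55·0.0380952 + 3·5.03333e-05 = 2.10 ms.

2.10 ms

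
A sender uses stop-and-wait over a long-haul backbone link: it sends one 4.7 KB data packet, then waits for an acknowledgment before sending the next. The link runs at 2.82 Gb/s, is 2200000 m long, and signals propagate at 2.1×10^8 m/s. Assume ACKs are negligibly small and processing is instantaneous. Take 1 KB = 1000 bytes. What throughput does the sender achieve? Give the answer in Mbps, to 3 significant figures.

1.79 Mbps

t_tx = L/R = 37600/2820000000 = 1.33333e-05 s.
t_prop = 2200000/210000000 = 0.0104762 s; RTT = 0.0209524 s.
Cycle = t_tx + RTT = 0.0209657 s.
Throughput = L / cycle = 37600 / 0.0209657 = 1.79 Mbps.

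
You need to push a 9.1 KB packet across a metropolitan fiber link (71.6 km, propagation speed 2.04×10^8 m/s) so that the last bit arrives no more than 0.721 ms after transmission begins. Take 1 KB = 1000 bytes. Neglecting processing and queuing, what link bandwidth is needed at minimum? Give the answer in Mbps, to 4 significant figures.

L = 72800 bits.
Propagation delay = 71600 / 204000000 = 0.35098 ms.
Transmission budget = 0.721 − 0.35098 = 0.37002 ms.
R ≥ L / t_tx = 72800 bits / 0.00037002 s = 196.7 Mbps.

196.7 Mbps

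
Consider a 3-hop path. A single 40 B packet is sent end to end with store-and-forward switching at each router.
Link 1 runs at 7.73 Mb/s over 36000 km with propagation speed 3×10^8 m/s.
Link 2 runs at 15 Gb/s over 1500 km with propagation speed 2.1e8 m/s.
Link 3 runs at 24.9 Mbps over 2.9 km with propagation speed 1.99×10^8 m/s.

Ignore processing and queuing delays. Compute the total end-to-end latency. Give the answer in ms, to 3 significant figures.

L = 40 × 8 = 320 bits.
Transmission delays (L/R per hop): 0.0413972, 2.13333e-05, 0.0128514 ms; sum = 0.0542699 ms.
Propagation delays (d/s per hop): 120, 7.14286, 0.0145729 ms; sum = 127.157 ms.
End-to-end = 127 ms.

127 ms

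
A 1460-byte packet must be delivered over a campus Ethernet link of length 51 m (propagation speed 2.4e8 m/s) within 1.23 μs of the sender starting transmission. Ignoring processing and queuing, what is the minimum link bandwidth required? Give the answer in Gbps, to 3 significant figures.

11.5 Gbps

L = 11680 bits.
Propagation delay = 51 / 240000000 = 0.2125 μs.
Transmission budget = 1.23 − 0.2125 = 1.0175 μs.
R ≥ L / t_tx = 11680 bits / 1.0175e-06 s = 11.5 Gbps.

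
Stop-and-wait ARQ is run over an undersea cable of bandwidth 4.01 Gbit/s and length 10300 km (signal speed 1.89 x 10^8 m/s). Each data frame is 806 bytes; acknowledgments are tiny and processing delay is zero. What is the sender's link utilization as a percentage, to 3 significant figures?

t_tx = L/R = 6448/4010000000 = 1.60798e-06 s.
t_prop = 10300000/189000000 = 0.0544974 s; RTT = 0.108995 s.
Cycle = t_tx + RTT = 0.108996 s.
Utilization = t_tx / cycle = 1.60798e-06/0.108996 = 0.00148 %.

0.00148 %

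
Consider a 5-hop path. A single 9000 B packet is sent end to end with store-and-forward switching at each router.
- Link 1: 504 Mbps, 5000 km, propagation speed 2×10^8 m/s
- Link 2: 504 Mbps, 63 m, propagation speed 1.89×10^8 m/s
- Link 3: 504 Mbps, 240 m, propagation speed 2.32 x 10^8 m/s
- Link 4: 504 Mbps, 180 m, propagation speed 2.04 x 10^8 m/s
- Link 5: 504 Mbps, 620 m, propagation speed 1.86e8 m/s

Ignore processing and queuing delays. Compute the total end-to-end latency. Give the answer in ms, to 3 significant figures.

L = 9000 × 8 = 72000 bits.
Transmission delay per hop = L/R = 72000/504000000 = 0.142857 ms; 5 hops → 0.714286 ms.
Propagation delays (d/s per hop): 25, 0.000333333, 0.00103448, 0.000882353, 0.00333333 ms; sum = 25.0056 ms.
End-to-end = 25.7 ms.

25.7 ms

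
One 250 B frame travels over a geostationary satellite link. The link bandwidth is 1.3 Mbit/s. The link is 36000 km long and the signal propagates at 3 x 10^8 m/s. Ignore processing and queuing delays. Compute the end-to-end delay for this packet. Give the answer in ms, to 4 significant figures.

121.5 ms

L = 250 × 8 = 2000 bits.
Transmission delay = L/R = 2000 / 1300000 = 1.53846 ms.
Propagation delay = d/s = 36000000 m / 300000000 m/s = 120 ms.
Total = 121.5 ms.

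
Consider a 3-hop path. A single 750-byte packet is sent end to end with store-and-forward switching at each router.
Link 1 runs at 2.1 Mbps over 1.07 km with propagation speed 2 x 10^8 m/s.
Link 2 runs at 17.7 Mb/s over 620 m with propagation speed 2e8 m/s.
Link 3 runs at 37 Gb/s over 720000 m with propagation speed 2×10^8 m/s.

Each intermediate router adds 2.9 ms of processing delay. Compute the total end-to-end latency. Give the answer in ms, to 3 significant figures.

L = 750 × 8 = 6000 bits.
Transmission delays (L/R per hop): 2.85714, 0.338983, 0.000162162 ms; sum = 3.19629 ms.
Propagation delays (d/s per hop): 0.00535, 0.0031, 3.6 ms; sum = 3.60845 ms.
Processing at 2 router(s): 2 × 2.9 ms = 5.8 ms.
End-to-end = 12.6 ms.

12.6 ms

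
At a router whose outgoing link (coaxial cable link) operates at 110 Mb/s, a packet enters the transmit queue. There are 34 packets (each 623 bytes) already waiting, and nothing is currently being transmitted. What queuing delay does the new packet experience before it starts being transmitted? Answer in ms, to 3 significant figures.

Each queued packet: L/R = 4984/110000000 = 0.0453091 ms.
34 queued → 1.54051 ms.
Queuing delay = 1.54 ms.

1.54 ms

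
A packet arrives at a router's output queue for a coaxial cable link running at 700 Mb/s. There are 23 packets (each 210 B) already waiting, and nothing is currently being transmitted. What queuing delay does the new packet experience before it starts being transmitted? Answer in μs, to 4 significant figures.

55.20 μs

Each queued packet: L/R = 1680/700000000 = 2.4 μs.
23 queued → 55.2 μs.
Queuing delay = 55.20 μs.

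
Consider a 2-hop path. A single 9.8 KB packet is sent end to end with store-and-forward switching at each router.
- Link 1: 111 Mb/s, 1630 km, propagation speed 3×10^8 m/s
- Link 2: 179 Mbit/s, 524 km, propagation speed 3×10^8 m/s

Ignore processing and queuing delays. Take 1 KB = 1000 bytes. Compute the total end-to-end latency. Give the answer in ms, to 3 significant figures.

L = 78400 bits.
Transmission delays (L/R per hop): 0.706306, 0.437989 ms; sum = 1.1443 ms.
Propagation delays (d/s per hop): 5.43333, 1.74667 ms; sum = 7.18 ms.
End-to-end = 8.32 ms.

8.32 ms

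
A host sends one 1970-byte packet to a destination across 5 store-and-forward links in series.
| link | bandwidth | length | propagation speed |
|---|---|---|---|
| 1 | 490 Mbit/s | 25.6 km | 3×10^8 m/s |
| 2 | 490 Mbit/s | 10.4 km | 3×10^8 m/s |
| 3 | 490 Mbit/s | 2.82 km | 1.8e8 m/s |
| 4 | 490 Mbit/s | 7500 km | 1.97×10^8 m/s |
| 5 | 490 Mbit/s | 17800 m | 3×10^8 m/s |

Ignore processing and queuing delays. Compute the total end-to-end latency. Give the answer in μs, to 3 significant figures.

38400 μs

L = 1970 × 8 = 15760 bits.
Transmission delay per hop = L/R = 15760/490000000 = 32.1633 μs; 5 hops → 160.816 μs.
Propagation delays (d/s per hop): 85.3333, 34.6667, 15.6667, 38071.1, 59.3333 μs; sum = 38266.1 μs.
End-to-end = 38400 μs.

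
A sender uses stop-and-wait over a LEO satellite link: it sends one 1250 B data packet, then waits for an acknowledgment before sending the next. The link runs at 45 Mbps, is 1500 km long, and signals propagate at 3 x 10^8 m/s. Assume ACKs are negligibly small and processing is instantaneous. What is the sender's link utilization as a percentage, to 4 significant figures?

2.174 %

t_tx = L/R = 10000/45000000 = 0.000222222 s.
t_prop = 1500000/300000000 = 0.005 s; RTT = 0.01 s.
Cycle = t_tx + RTT = 0.0102222 s.
Utilization = t_tx / cycle = 0.000222222/0.0102222 = 2.174 %.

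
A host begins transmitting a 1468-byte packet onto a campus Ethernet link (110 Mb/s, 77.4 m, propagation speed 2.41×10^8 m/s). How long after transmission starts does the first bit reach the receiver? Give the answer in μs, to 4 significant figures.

First bit experiences only propagation delay: d/s = 77.4/241000000 = 0.3212 μs.

0.3212 μs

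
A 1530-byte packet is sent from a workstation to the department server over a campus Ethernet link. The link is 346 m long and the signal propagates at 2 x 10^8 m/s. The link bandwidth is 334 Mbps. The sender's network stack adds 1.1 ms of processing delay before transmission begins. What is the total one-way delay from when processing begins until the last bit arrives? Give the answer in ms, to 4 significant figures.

1.138 ms

L = 1530 × 8 = 12240 bits.
Transmission delay = L/R = 12240 / 334000000 = 0.0366467 ms.
Propagation delay = d/s = 346 m / 200000000 m/s = 0.00173 ms.
Plus processing delay 1.1 ms = 1.1 ms.
Total = 1.138 ms.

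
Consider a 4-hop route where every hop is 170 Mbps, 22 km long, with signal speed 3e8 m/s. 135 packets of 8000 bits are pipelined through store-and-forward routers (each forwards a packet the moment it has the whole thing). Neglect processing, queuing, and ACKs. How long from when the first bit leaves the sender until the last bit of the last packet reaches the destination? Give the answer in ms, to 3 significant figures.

6.79 ms

Per-hop transmission t_tx = L/R = 8000/170000000 = 0.0470588 ms.
Per-hop propagation t_prop = 22000/300000000 = 0.0733333 ms.
Pipeline fill: first packet needs 4·t_tx to clear all hops; remaining 134 packets each add one t_tx.
Total = (4+135-1)·t_tx + 4·t_prop = 138·0.0470588 + 4·0.0733333 = 6.79 ms.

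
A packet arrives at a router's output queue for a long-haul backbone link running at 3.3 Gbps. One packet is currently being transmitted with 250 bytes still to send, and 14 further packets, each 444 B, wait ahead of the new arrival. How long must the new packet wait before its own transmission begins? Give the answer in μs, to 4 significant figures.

Each queued packet: L/R = 3552/3300000000 = 1.07636 μs.
14 queued → 15.0691 μs.
Plus remaining 2000 bits of current packet: 0.606061 μs.
Queuing delay = 15.68 μs.

15.68 μs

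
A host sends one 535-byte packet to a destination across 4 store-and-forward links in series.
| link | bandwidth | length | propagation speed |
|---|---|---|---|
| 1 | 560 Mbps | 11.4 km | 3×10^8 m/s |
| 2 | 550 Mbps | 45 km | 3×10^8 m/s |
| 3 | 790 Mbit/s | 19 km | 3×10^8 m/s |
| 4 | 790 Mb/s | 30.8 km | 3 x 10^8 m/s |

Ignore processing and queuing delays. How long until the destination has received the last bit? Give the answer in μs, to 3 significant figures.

L = 535 × 8 = 4280 bits.
Transmission delays (L/R per hop): 7.64286, 7.78182, 5.41772, 5.41772 μs; sum = 26.2601 μs.
Propagation delays (d/s per hop): 38, 150, 63.3333, 102.667 μs; sum = 354 μs.
End-to-end = 380 μs.

380 μs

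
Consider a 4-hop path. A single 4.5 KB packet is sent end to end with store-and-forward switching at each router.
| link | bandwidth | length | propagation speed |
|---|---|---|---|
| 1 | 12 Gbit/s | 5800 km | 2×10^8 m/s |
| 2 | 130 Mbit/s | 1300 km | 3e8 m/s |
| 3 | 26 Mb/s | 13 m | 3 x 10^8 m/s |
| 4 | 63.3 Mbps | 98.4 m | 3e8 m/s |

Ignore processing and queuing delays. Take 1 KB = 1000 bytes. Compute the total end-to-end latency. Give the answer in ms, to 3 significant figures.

L = 36000 bits.
Transmission delays (L/R per hop): 0.003, 0.276923, 1.38462, 0.56872 ms; sum = 2.23326 ms.
Propagation delays (d/s per hop): 29, 4.33333, 4.33333e-05, 0.000328 ms; sum = 33.3337 ms.
End-to-end = 35.6 ms.

35.6 ms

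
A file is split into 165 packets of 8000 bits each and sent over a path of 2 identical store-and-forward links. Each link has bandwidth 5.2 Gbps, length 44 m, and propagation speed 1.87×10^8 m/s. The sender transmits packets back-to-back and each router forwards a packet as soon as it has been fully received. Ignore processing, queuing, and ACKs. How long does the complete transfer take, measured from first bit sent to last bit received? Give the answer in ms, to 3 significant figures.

0.256 ms

Per-hop transmission t_tx = L/R = 8000/5200000000 = 0.00153846 ms.
Per-hop propagation t_prop = 44/187000000 = 0.000235294 ms.
Pipeline fill: first packet needs 2·t_tx to clear all hops; remaining 164 packets each add one t_tx.
Total = (2+165-1)·t_tx + 2·t_prop = 166·0.00153846 + 2·0.000235294 = 0.256 ms.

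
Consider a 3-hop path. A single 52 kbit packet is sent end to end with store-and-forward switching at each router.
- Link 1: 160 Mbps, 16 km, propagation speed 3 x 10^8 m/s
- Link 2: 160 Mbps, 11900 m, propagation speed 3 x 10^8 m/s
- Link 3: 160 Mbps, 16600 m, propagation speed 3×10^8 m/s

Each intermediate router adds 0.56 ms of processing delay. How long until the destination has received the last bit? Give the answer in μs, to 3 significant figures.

2240 μs

L = 52000 bits.
Transmission delay per hop = L/R = 52000/160000000 = 325 μs; 3 hops → 975 μs.
Propagation delays (d/s per hop): 53.3333, 39.6667, 55.3333 μs; sum = 148.333 μs.
Processing at 2 router(s): 2 × 0.56 ms = 1120 μs.
End-to-end = 2240 μs.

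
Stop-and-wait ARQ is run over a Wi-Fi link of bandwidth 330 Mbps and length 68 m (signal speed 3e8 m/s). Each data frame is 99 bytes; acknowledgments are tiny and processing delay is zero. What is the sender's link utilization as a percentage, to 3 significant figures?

t_tx = L/R = 792/330000000 = 2.4e-06 s.
t_prop = 68/300000000 = 2.26667e-07 s; RTT = 4.53333e-07 s.
Cycle = t_tx + RTT = 2.85333e-06 s.
Utilization = t_tx / cycle = 2.4e-06/2.85333e-06 = 84.1 %.

84.1 %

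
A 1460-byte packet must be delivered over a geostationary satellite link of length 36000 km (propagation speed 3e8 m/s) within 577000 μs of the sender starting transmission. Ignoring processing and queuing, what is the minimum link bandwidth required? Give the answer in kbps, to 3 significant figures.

25.6 kbps

L = 11680 bits.
Propagation delay = 36000000 / 300000000 = 120000 μs.
Transmission budget = 577000 − 120000 = 457000 μs.
R ≥ L / t_tx = 11680 bits / 0.457 s = 25.6 kbps.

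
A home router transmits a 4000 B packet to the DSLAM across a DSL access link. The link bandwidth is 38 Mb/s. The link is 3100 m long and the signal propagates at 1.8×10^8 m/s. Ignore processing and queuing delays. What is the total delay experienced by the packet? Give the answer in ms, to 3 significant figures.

L = 4000 × 8 = 32000 bits.
Transmission delay = L/R = 32000 / 38000000 = 0.842105 ms.
Propagation delay = d/s = 3100 m / 180000000 m/s = 0.0172222 ms.
Total = 0.859 ms.

0.859 ms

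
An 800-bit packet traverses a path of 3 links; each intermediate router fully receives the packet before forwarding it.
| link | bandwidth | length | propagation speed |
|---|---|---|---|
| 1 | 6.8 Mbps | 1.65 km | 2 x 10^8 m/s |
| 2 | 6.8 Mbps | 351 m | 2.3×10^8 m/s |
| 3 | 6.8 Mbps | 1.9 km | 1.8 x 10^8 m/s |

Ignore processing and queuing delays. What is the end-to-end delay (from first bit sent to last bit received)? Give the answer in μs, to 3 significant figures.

373 μs

Transmission delay per hop = L/R = 800/6800000 = 117.647 μs; 3 hops → 352.941 μs.
Propagation delays (d/s per hop): 8.25, 1.52609, 10.5556 μs; sum = 20.3316 μs.
End-to-end = 373 μs.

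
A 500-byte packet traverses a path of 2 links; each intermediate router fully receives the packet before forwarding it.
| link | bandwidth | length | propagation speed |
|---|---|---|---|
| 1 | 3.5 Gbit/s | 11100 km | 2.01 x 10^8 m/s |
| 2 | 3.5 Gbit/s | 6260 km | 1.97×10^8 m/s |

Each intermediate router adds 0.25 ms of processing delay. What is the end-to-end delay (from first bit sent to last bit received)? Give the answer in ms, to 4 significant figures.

L = 500 × 8 = 4000 bits.
Transmission delay per hop = L/R = 4000/3500000000 = 0.00114286 ms; 2 hops → 0.00228571 ms.
Propagation delays (d/s per hop): 55.2239, 31.7766 ms; sum = 87.0005 ms.
Processing at 1 router(s): 1 × 0.25 ms = 0.25 ms.
End-to-end = 87.25 ms.

87.25 ms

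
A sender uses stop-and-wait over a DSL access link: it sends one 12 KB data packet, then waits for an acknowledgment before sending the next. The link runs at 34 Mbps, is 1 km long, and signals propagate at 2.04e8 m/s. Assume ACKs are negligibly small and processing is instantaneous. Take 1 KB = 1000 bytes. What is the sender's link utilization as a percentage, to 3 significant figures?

t_tx = L/R = 96000/34000000 = 0.00282353 s.
t_prop = 1000/204000000 = 4.90196e-06 s; RTT = 9.80392e-06 s.
Cycle = t_tx + RTT = 0.00283333 s.
Utilization = t_tx / cycle = 0.00282353/0.00283333 = 99.7 %.

99.7 %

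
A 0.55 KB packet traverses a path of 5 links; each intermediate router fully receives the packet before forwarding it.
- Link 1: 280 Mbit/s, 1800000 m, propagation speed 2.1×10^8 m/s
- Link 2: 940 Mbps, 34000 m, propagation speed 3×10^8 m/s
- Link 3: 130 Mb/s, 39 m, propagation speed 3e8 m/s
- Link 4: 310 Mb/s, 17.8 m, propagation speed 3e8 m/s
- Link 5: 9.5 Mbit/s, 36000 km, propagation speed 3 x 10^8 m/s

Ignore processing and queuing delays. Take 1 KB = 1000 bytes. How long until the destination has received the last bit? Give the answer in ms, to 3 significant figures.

L = 4400 bits.
Transmission delays (L/R per hop): 0.0157143, 0.00468085, 0.0338462, 0.0141935, 0.463158 ms; sum = 0.531593 ms.
Propagation delays (d/s per hop): 8.57143, 0.113333, 0.00013, 5.93333e-05, 120 ms; sum = 128.685 ms.
End-to-end = 129 ms.

129 ms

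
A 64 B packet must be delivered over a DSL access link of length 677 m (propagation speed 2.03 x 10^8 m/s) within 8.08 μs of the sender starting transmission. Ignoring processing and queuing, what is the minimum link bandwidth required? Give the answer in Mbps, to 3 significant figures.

108 Mbps

L = 512 bits.
Propagation delay = 677 / 2.03e+08 = 3.33498 μs.
Transmission budget = 8.08 − 3.33498 = 4.74502 μs.
R ≥ L / t_tx = 512 bits / 4.74502e-06 s = 108 Mbps.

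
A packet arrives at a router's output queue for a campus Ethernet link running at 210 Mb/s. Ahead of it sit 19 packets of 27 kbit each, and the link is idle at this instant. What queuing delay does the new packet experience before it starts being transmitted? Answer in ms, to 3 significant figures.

Each queued packet: L/R = 27000/210000000 = 0.128571 ms.
19 queued → 2.44286 ms.
Queuing delay = 2.44 ms.

2.44 ms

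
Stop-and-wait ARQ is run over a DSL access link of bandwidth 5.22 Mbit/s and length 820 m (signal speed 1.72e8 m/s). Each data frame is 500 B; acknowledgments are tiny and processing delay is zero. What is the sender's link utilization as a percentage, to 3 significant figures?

98.8 %

t_tx = L/R = 4000/5220000 = 0.000766284 s.
t_prop = 820/172000000 = 4.76744e-06 s; RTT = 9.53488e-06 s.
Cycle = t_tx + RTT = 0.000775818 s.
Utilization = t_tx / cycle = 0.000766284/0.000775818 = 98.8 %.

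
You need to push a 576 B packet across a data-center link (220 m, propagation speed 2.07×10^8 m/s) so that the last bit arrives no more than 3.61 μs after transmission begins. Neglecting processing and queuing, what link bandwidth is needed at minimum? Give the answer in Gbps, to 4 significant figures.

1.809 Gbps

L = 4608 bits.
Propagation delay = 220 / 2.07e+08 = 1.0628 μs.
Transmission budget = 3.61 − 1.0628 = 2.5472 μs.
R ≥ L / t_tx = 4608 bits / 2.5472e-06 s = 1.809 Gbps.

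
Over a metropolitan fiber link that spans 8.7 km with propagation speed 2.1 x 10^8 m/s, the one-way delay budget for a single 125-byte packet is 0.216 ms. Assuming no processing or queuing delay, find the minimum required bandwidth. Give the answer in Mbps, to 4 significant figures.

5.728 Mbps

L = 1000 bits.
Propagation delay = 8700 / 210000000 = 0.0414286 ms.
Transmission budget = 0.216 − 0.0414286 = 0.174571 ms.
R ≥ L / t_tx = 1000 bits / 0.000174571 s = 5.728 Mbps.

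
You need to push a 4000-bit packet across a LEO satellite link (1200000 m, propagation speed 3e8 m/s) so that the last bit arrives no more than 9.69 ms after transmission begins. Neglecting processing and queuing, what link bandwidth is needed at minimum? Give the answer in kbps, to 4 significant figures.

Propagation delay = 1200000 / 300000000 = 4 ms.
Transmission budget = 9.69 − 4 = 5.69 ms.
R ≥ L / t_tx = 4000 bits / 0.00569 s = 703.0 kbps.

703.0 kbps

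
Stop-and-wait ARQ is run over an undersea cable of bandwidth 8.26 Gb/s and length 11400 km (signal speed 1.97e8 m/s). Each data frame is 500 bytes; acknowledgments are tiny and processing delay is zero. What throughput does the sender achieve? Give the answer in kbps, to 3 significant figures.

t_tx = L/R = 4000/8260000000 = 4.84262e-07 s.
t_prop = 11400000/197000000 = 0.057868 s; RTT = 0.115736 s.
Cycle = t_tx + RTT = 0.115737 s.
Throughput = L / cycle = 4000 / 0.115737 = 34.6 kbps.

34.6 kbps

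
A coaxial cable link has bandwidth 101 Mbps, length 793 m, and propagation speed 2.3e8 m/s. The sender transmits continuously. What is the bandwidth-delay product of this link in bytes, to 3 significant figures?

Propagation delay = 793 / 2.3e+08 = 3.44783e-06 s.
BDP = R × t_prop = 101000000 × 3.44783e-06 = 348.23 bits.
In bytes: 348.23/8 = 43.5 bytes.

43.5 bytes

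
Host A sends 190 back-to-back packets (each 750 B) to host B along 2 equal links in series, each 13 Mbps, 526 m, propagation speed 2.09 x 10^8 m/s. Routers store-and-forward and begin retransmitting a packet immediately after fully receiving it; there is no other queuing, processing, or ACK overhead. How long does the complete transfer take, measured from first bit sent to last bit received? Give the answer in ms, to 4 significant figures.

Per-hop transmission t_tx = L/R = 6000/13000000 = 0.461538 ms.
Per-hop propagation t_prop = 526/209000000 = 0.00251675 ms.
Pipeline fill: first packet needs 2·t_tx to clear all hops; remaining 189 packets each add one t_tx.
Total = (2+190-1)·t_tx + 2·t_prop = 191·0.461538 + 2·0.00251675 = 88.16 ms.

88.16 ms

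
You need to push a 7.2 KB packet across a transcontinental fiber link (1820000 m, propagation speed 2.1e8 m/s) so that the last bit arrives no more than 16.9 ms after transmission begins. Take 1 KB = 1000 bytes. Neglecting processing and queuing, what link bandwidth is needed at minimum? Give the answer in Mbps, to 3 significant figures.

L = 57600 bits.
Propagation delay = 1820000 / 210000000 = 8.66667 ms.
Transmission budget = 16.9 − 8.66667 = 8.23333 ms.
R ≥ L / t_tx = 57600 bits / 0.00823333 s = 7.00 Mbps.

7.00 Mbps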